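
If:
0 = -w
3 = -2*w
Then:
No Solution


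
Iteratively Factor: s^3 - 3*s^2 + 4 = (s - 2)*(s^2 - s - 2) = (s - 2)^2*(s + 1)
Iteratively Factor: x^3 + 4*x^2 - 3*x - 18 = (x - 2)*(x^2 + 6*x + 9) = (x - 2)*(x + 3)*(x + 3)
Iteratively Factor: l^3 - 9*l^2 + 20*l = (l - 5)*(l^2 - 4*l) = (l - 5)*(l - 4)*(l)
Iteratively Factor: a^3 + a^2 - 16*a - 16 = (a + 4)*(a^2 - 3*a - 4) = (a - 4)*(a + 4)*(a + 1)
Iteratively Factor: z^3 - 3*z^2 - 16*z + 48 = (z - 4)*(z^2 + z - 12) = (z - 4)*(z - 3)*(z + 4)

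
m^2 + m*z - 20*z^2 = (m - 4*z)*(m + 5*z)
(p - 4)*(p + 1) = p^2 - 3*p - 4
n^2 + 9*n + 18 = (n + 3)*(n + 6)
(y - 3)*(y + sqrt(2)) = y^2 - 3*y + sqrt(2)*y - 3*sqrt(2)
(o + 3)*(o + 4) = o^2 + 7*o + 12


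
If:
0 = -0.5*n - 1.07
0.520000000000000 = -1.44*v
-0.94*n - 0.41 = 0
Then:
No Solution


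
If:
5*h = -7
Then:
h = -7/5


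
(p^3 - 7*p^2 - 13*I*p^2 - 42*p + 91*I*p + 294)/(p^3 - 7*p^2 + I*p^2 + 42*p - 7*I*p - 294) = (p - 7*I)/(p + 7*I)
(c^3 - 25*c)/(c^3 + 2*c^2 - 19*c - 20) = c*(c - 5)/(c^2 - 3*c - 4)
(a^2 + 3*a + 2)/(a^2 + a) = (a + 2)/a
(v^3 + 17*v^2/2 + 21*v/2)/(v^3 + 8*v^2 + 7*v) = (v + 3/2)/(v + 1)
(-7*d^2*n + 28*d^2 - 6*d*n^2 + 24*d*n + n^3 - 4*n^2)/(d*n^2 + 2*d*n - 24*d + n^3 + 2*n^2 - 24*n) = (-7*d + n)/(n + 6)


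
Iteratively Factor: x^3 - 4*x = (x - 2)*(x^2 + 2*x) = (x - 2)*(x + 2)*(x)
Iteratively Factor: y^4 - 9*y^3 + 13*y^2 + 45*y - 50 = (y - 1)*(y^3 - 8*y^2 + 5*y + 50) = (y - 5)*(y - 1)*(y^2 - 3*y - 10) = (y - 5)^2*(y - 1)*(y + 2)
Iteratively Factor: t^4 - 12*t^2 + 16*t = (t + 4)*(t^3 - 4*t^2 + 4*t) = (t - 2)*(t + 4)*(t^2 - 2*t) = (t - 2)^2*(t + 4)*(t)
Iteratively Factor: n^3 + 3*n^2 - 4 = (n + 2)*(n^2 + n - 2) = (n + 2)^2*(n - 1)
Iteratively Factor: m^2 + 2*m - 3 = (m + 3)*(m - 1)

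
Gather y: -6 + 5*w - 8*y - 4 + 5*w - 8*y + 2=10*w - 16*y - 8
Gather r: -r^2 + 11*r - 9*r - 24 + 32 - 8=-r^2 + 2*r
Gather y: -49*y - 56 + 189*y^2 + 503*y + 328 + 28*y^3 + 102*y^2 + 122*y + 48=28*y^3 + 291*y^2 + 576*y + 320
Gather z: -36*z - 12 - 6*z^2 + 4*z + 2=-6*z^2 - 32*z - 10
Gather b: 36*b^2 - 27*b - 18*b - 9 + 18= 36*b^2 - 45*b + 9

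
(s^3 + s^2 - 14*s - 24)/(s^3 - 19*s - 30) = (s - 4)/(s - 5)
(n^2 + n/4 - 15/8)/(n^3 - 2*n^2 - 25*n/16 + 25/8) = 2*(2*n + 3)/(4*n^2 - 3*n - 10)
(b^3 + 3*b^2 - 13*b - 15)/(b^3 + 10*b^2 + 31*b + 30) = (b^2 - 2*b - 3)/(b^2 + 5*b + 6)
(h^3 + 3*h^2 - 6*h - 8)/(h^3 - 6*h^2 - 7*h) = (h^2 + 2*h - 8)/(h*(h - 7))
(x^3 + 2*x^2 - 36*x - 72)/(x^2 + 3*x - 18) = (x^2 - 4*x - 12)/(x - 3)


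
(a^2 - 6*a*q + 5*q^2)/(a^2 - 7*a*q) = (a^2 - 6*a*q + 5*q^2)/(a*(a - 7*q))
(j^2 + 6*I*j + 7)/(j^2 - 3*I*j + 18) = (j^2 + 6*I*j + 7)/(j^2 - 3*I*j + 18)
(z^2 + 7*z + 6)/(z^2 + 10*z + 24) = (z + 1)/(z + 4)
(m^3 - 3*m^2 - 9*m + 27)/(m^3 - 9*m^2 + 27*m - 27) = (m + 3)/(m - 3)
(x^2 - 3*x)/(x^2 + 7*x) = (x - 3)/(x + 7)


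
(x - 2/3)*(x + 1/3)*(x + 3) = x^3 + 8*x^2/3 - 11*x/9 - 2/3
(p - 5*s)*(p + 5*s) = p^2 - 25*s^2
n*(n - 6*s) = n^2 - 6*n*s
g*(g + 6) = g^2 + 6*g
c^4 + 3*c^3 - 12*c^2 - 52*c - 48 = (c - 4)*(c + 2)^2*(c + 3)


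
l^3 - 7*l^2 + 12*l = l*(l - 4)*(l - 3)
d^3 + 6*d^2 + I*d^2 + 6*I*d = d*(d + 6)*(d + I)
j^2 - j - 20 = (j - 5)*(j + 4)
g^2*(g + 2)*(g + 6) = g^4 + 8*g^3 + 12*g^2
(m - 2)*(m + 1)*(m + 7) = m^3 + 6*m^2 - 9*m - 14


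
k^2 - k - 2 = (k - 2)*(k + 1)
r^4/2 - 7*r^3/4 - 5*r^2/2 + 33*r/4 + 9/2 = (r/2 + 1)*(r - 3)^2*(r + 1/2)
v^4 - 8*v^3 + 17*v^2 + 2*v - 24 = (v - 4)*(v - 3)*(v - 2)*(v + 1)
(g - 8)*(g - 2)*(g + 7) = g^3 - 3*g^2 - 54*g + 112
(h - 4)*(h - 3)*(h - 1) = h^3 - 8*h^2 + 19*h - 12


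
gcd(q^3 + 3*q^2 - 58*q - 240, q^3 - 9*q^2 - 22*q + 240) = q^2 - 3*q - 40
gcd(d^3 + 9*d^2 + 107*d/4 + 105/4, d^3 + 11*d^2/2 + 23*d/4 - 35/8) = d^2 + 6*d + 35/4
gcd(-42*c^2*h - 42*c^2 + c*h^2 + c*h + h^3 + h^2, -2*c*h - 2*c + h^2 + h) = h + 1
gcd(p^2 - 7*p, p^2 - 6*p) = p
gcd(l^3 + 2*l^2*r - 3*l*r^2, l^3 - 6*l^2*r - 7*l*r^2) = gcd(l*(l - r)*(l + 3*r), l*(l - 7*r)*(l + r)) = l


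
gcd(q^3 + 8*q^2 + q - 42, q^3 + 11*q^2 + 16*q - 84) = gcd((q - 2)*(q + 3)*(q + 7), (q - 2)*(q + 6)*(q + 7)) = q^2 + 5*q - 14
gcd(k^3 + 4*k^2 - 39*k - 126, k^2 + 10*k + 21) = k^2 + 10*k + 21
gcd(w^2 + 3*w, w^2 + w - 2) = 1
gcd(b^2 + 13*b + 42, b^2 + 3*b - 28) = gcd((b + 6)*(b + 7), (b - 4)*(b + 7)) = b + 7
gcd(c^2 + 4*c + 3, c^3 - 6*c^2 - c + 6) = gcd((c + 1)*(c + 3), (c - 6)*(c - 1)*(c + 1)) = c + 1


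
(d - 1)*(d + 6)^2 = d^3 + 11*d^2 + 24*d - 36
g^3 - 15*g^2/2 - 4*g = g*(g - 8)*(g + 1/2)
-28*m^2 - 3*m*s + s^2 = (-7*m + s)*(4*m + s)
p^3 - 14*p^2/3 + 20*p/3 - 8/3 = (p - 2)^2*(p - 2/3)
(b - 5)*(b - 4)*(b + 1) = b^3 - 8*b^2 + 11*b + 20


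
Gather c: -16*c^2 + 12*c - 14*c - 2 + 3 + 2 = -16*c^2 - 2*c + 3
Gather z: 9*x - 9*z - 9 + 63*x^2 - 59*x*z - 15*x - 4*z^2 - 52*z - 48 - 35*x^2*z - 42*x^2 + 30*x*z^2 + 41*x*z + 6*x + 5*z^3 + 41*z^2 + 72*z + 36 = 21*x^2 + 5*z^3 + z^2*(30*x + 37) + z*(-35*x^2 - 18*x + 11) - 21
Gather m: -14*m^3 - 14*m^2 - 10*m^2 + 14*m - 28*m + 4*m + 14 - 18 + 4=-14*m^3 - 24*m^2 - 10*m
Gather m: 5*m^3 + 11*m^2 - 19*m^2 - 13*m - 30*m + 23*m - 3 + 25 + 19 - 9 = 5*m^3 - 8*m^2 - 20*m + 32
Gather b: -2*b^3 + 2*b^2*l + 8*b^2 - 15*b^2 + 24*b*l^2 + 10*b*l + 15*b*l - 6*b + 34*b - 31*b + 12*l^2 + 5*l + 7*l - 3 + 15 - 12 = -2*b^3 + b^2*(2*l - 7) + b*(24*l^2 + 25*l - 3) + 12*l^2 + 12*l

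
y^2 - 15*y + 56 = (y - 8)*(y - 7)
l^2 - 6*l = l*(l - 6)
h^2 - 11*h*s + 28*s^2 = (h - 7*s)*(h - 4*s)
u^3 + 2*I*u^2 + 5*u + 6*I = (u - 2*I)*(u + I)*(u + 3*I)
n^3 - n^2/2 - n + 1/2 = (n - 1)*(n - 1/2)*(n + 1)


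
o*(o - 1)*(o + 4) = o^3 + 3*o^2 - 4*o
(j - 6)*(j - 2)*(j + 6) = j^3 - 2*j^2 - 36*j + 72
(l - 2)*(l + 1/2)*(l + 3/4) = l^3 - 3*l^2/4 - 17*l/8 - 3/4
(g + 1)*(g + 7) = g^2 + 8*g + 7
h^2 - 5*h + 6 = (h - 3)*(h - 2)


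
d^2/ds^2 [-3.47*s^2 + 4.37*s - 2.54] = -6.94000000000000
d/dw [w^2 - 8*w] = 2*w - 8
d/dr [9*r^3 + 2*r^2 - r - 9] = 27*r^2 + 4*r - 1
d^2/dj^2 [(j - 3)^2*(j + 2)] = 6*j - 8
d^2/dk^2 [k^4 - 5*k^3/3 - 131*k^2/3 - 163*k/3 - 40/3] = 12*k^2 - 10*k - 262/3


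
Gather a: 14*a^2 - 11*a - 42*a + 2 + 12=14*a^2 - 53*a + 14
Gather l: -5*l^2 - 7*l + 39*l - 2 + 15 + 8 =-5*l^2 + 32*l + 21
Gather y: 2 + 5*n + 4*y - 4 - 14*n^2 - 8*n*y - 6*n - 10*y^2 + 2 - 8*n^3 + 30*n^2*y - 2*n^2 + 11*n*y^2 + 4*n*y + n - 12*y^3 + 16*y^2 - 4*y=-8*n^3 - 16*n^2 - 12*y^3 + y^2*(11*n + 6) + y*(30*n^2 - 4*n)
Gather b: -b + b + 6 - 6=0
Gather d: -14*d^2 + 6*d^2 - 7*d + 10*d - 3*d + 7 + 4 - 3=8 - 8*d^2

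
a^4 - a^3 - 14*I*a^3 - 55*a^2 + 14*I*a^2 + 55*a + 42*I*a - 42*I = (a - 1)*(a - 7*I)*(a - 6*I)*(a - I)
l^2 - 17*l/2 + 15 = (l - 6)*(l - 5/2)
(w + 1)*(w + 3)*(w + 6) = w^3 + 10*w^2 + 27*w + 18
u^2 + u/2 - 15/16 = (u - 3/4)*(u + 5/4)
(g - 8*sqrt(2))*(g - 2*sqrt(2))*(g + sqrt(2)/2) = g^3 - 19*sqrt(2)*g^2/2 + 22*g + 16*sqrt(2)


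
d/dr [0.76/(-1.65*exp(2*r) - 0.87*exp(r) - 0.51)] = (2.508*exp(r) + 0.6612)*exp(r)/(1.65*exp(2*r) + 0.87*exp(r) + 0.51)^2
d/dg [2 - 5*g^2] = -10*g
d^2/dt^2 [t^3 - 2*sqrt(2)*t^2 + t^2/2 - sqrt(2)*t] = 6*t - 4*sqrt(2) + 1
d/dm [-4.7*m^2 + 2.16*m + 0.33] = 2.16 - 9.4*m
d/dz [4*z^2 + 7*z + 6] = 8*z + 7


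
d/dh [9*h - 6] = 9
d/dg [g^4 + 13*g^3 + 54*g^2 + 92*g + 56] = 4*g^3 + 39*g^2 + 108*g + 92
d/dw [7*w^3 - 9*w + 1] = 21*w^2 - 9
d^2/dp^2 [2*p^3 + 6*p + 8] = 12*p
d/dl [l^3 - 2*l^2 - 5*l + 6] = 3*l^2 - 4*l - 5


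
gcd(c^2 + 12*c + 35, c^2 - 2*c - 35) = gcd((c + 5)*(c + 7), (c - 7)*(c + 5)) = c + 5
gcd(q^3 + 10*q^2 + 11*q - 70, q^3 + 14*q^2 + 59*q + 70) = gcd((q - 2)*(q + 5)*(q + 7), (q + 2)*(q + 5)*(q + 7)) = q^2 + 12*q + 35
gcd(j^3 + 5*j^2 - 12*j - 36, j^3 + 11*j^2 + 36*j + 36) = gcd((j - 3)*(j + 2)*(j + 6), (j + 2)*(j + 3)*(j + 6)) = j^2 + 8*j + 12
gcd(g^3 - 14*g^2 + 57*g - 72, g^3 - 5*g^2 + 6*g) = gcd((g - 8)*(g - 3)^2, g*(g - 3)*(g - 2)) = g - 3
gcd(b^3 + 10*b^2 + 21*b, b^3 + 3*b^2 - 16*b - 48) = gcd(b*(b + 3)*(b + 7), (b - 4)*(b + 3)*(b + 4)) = b + 3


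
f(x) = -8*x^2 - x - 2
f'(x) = -16*x - 1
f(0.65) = -6.03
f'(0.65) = -11.40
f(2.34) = -48.14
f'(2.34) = -38.44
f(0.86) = -8.78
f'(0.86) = -14.76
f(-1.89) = -28.69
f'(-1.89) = 29.24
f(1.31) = -17.04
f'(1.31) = -21.96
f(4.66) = -180.38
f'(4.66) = -75.56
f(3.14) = -84.02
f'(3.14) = -51.24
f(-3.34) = -87.90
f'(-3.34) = 52.44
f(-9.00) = -641.00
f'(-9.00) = 143.00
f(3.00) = -77.00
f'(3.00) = -49.00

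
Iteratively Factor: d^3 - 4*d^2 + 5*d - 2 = (d - 1)*(d^2 - 3*d + 2) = (d - 2)*(d - 1)*(d - 1)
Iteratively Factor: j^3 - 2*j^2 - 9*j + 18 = (j - 2)*(j^2 - 9) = (j - 3)*(j - 2)*(j + 3)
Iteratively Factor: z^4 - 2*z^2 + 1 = (z + 1)*(z^3 - z^2 - z + 1) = (z - 1)*(z + 1)*(z^2 - 1) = (z - 1)*(z + 1)^2*(z - 1)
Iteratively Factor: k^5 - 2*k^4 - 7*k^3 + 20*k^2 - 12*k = (k - 2)*(k^4 - 7*k^2 + 6*k) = (k - 2)*(k - 1)*(k^3 + k^2 - 6*k) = (k - 2)^2*(k - 1)*(k^2 + 3*k) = k*(k - 2)^2*(k - 1)*(k + 3)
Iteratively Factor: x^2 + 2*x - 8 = (x - 2)*(x + 4)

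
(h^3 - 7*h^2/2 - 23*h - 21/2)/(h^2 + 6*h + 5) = (2*h^3 - 7*h^2 - 46*h - 21)/(2*(h^2 + 6*h + 5))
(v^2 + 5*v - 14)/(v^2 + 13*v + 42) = (v - 2)/(v + 6)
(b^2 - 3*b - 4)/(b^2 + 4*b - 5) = (b^2 - 3*b - 4)/(b^2 + 4*b - 5)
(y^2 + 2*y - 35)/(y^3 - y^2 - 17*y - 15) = (y + 7)/(y^2 + 4*y + 3)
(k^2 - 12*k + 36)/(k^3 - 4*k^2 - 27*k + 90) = (k - 6)/(k^2 + 2*k - 15)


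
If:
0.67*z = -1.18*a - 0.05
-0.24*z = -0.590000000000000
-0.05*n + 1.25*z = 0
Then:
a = -1.44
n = 61.46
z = 2.46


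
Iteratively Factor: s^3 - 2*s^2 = (s)*(s^2 - 2*s) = s*(s - 2)*(s)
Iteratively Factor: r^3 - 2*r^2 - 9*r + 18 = (r - 3)*(r^2 + r - 6) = (r - 3)*(r + 3)*(r - 2)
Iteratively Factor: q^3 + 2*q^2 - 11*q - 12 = (q + 4)*(q^2 - 2*q - 3) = (q - 3)*(q + 4)*(q + 1)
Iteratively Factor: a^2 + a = (a + 1)*(a)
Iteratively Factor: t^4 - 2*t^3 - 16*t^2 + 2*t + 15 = (t + 3)*(t^3 - 5*t^2 - t + 5) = (t - 5)*(t + 3)*(t^2 - 1) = (t - 5)*(t - 1)*(t + 3)*(t + 1)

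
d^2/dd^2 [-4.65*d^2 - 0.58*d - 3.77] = -9.30000000000000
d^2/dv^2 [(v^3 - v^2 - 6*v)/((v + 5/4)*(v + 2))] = 680/(64*v^3 + 240*v^2 + 300*v + 125)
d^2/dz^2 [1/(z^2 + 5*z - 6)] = 2*(-z^2 - 5*z + (2*z + 5)^2 + 6)/(z^2 + 5*z - 6)^3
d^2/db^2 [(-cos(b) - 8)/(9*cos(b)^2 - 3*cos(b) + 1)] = 2*(-729*(1 - cos(2*b))^2*cos(b) - 2619*(1 - cos(2*b))^2 - 2746*cos(b) - 2274*cos(2*b) + 216*cos(3*b) + 162*cos(5*b) + 8226)/(6*cos(b) - 9*cos(2*b) - 11)^3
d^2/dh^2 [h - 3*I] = 0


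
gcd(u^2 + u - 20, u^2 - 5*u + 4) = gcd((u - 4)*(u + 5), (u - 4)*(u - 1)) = u - 4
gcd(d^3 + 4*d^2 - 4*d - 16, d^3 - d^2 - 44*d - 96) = d + 4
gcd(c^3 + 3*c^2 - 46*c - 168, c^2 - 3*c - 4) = 1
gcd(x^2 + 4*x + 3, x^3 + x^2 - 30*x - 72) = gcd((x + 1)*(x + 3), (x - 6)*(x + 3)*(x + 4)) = x + 3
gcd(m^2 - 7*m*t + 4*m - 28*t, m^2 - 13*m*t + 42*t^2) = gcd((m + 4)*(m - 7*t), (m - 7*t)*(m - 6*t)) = -m + 7*t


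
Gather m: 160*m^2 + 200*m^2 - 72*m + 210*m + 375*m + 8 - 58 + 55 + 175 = 360*m^2 + 513*m + 180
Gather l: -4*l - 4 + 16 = 12 - 4*l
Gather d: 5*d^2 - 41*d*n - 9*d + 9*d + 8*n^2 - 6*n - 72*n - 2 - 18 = 5*d^2 - 41*d*n + 8*n^2 - 78*n - 20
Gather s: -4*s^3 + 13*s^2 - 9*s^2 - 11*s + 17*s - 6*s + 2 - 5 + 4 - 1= -4*s^3 + 4*s^2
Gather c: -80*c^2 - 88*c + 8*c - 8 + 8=-80*c^2 - 80*c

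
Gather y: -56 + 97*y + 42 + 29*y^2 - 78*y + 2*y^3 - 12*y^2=2*y^3 + 17*y^2 + 19*y - 14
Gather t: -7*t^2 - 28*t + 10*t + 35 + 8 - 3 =-7*t^2 - 18*t + 40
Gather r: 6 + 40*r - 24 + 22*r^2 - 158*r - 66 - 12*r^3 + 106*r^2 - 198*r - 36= -12*r^3 + 128*r^2 - 316*r - 120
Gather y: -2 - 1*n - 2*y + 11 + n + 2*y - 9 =0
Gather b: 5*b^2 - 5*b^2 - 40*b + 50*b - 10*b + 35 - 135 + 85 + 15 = 0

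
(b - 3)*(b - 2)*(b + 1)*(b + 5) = b^4 + b^3 - 19*b^2 + 11*b + 30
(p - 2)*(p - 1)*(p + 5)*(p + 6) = p^4 + 8*p^3 - p^2 - 68*p + 60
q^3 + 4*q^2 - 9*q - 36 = (q - 3)*(q + 3)*(q + 4)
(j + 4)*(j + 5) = j^2 + 9*j + 20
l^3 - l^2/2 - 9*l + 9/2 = (l - 3)*(l - 1/2)*(l + 3)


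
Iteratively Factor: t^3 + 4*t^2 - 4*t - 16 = (t - 2)*(t^2 + 6*t + 8) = (t - 2)*(t + 2)*(t + 4)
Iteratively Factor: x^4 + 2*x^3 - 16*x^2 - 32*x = (x - 4)*(x^3 + 6*x^2 + 8*x) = x*(x - 4)*(x^2 + 6*x + 8) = x*(x - 4)*(x + 2)*(x + 4)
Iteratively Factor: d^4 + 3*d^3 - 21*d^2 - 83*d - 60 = (d + 4)*(d^3 - d^2 - 17*d - 15) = (d - 5)*(d + 4)*(d^2 + 4*d + 3) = (d - 5)*(d + 3)*(d + 4)*(d + 1)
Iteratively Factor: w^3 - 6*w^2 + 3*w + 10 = (w - 5)*(w^2 - w - 2) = (w - 5)*(w - 2)*(w + 1)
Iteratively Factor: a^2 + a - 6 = (a - 2)*(a + 3)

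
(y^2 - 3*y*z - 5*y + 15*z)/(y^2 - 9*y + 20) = (y - 3*z)/(y - 4)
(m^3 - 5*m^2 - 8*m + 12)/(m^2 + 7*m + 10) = (m^2 - 7*m + 6)/(m + 5)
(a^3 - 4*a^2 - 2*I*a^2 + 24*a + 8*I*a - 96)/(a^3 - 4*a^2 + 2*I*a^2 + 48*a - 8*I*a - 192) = (a + 4*I)/(a + 8*I)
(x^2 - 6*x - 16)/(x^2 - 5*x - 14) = (x - 8)/(x - 7)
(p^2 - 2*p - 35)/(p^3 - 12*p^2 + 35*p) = (p + 5)/(p*(p - 5))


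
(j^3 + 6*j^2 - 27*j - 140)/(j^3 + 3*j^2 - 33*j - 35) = (j + 4)/(j + 1)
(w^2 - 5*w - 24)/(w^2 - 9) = (w - 8)/(w - 3)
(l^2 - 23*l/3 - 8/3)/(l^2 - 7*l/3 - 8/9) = 3*(l - 8)/(3*l - 8)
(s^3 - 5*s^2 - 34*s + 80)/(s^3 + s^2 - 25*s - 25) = (s^2 - 10*s + 16)/(s^2 - 4*s - 5)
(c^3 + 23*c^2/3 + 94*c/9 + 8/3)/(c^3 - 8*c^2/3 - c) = (c^2 + 22*c/3 + 8)/(c*(c - 3))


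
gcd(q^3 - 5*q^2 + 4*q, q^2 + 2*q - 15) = 1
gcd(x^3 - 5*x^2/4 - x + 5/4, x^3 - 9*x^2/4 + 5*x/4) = x^2 - 9*x/4 + 5/4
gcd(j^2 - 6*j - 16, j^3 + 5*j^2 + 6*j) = j + 2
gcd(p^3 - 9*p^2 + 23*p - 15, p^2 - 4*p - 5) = p - 5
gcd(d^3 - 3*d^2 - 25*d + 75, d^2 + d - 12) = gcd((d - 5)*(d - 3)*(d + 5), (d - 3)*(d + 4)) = d - 3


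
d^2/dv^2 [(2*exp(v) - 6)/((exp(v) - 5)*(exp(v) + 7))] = 2*(exp(4*v) - 14*exp(3*v) + 192*exp(2*v) - 362*exp(v) + 1015)*exp(v)/(exp(6*v) + 6*exp(5*v) - 93*exp(4*v) - 412*exp(3*v) + 3255*exp(2*v) + 7350*exp(v) - 42875)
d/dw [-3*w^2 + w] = 1 - 6*w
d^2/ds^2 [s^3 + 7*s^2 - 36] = 6*s + 14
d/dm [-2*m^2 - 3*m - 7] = -4*m - 3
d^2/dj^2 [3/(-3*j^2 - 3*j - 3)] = 2*(j^2 + j - (2*j + 1)^2 + 1)/(j^2 + j + 1)^3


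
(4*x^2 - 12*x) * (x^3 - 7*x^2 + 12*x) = 4*x^5 - 40*x^4 + 132*x^3 - 144*x^2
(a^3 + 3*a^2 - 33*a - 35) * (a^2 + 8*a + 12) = a^5 + 11*a^4 + 3*a^3 - 263*a^2 - 676*a - 420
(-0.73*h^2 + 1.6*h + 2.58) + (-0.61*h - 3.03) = -0.73*h^2 + 0.99*h - 0.45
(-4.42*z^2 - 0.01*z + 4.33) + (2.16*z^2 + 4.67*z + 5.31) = -2.26*z^2 + 4.66*z + 9.64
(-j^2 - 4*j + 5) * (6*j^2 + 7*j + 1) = -6*j^4 - 31*j^3 + j^2 + 31*j + 5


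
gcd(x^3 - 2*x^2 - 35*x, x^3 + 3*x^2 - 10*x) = x^2 + 5*x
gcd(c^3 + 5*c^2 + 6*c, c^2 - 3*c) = c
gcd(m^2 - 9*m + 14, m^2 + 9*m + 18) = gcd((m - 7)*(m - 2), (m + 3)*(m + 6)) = 1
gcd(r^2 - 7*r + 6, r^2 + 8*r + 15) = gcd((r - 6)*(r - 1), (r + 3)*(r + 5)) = 1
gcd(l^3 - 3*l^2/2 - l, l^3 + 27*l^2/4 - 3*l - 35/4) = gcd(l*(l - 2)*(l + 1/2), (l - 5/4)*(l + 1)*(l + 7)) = 1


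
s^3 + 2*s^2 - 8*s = s*(s - 2)*(s + 4)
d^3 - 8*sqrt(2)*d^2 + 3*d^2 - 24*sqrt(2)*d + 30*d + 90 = (d + 3)*(d - 5*sqrt(2))*(d - 3*sqrt(2))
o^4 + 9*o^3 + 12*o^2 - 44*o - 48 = (o - 2)*(o + 1)*(o + 4)*(o + 6)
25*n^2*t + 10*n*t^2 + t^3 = t*(5*n + t)^2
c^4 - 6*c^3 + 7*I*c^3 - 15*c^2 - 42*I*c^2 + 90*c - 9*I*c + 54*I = (c - 6)*(c + I)*(c + 3*I)^2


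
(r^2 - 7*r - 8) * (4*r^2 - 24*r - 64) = 4*r^4 - 52*r^3 + 72*r^2 + 640*r + 512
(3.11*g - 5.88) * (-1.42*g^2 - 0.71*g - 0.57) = -4.4162*g^3 + 6.1415*g^2 + 2.4021*g + 3.3516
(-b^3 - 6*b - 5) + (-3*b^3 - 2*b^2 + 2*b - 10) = -4*b^3 - 2*b^2 - 4*b - 15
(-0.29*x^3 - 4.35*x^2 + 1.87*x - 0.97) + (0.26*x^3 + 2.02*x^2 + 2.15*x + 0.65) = -0.03*x^3 - 2.33*x^2 + 4.02*x - 0.32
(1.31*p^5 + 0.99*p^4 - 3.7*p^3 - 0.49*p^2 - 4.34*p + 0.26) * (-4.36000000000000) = -5.7116*p^5 - 4.3164*p^4 + 16.132*p^3 + 2.1364*p^2 + 18.9224*p - 1.1336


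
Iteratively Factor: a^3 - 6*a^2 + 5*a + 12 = (a - 4)*(a^2 - 2*a - 3) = (a - 4)*(a + 1)*(a - 3)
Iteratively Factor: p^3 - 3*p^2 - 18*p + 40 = (p - 5)*(p^2 + 2*p - 8) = (p - 5)*(p - 2)*(p + 4)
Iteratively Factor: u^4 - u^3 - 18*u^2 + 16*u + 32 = (u + 1)*(u^3 - 2*u^2 - 16*u + 32) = (u - 4)*(u + 1)*(u^2 + 2*u - 8) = (u - 4)*(u - 2)*(u + 1)*(u + 4)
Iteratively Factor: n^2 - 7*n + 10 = (n - 5)*(n - 2)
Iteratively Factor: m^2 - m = (m)*(m - 1)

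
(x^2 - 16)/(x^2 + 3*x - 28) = (x + 4)/(x + 7)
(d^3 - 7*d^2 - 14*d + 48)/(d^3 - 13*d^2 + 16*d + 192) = (d - 2)/(d - 8)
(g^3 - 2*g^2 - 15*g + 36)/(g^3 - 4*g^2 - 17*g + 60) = (g - 3)/(g - 5)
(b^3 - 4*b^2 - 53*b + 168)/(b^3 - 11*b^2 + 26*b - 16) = (b^2 + 4*b - 21)/(b^2 - 3*b + 2)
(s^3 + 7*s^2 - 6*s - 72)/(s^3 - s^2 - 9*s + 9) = (s^2 + 10*s + 24)/(s^2 + 2*s - 3)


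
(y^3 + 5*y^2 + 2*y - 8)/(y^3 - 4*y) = (y^2 + 3*y - 4)/(y*(y - 2))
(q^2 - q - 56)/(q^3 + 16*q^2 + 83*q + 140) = (q - 8)/(q^2 + 9*q + 20)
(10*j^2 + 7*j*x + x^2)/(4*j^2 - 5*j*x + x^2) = (10*j^2 + 7*j*x + x^2)/(4*j^2 - 5*j*x + x^2)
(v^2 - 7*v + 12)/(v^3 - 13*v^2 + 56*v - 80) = (v - 3)/(v^2 - 9*v + 20)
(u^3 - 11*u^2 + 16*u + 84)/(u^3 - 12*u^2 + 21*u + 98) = (u - 6)/(u - 7)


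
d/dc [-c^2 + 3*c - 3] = 3 - 2*c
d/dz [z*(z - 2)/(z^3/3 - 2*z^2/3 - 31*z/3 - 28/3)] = 3*(-z^4 + 4*z^3 - 35*z^2 - 56*z + 56)/(z^6 - 4*z^5 - 58*z^4 + 68*z^3 + 1073*z^2 + 1736*z + 784)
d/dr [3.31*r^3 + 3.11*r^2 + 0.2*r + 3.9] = 9.93*r^2 + 6.22*r + 0.2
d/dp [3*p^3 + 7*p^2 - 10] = p*(9*p + 14)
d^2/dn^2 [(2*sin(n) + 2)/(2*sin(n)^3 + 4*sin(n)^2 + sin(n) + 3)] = 2*(-16*sin(n)^7 - 60*sin(n)^6 - 72*sin(n)^5 + 110*sin(n)^4 + 270*sin(n)^3 + 86*sin(n)^2 - 90*sin(n) - 28)/(2*sin(n)^3 + 4*sin(n)^2 + sin(n) + 3)^3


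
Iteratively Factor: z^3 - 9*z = (z - 3)*(z^2 + 3*z) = (z - 3)*(z + 3)*(z)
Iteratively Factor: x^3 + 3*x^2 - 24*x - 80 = (x + 4)*(x^2 - x - 20) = (x + 4)^2*(x - 5)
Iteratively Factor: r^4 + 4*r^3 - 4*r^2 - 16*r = (r - 2)*(r^3 + 6*r^2 + 8*r) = r*(r - 2)*(r^2 + 6*r + 8) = r*(r - 2)*(r + 2)*(r + 4)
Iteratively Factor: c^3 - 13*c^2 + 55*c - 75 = (c - 5)*(c^2 - 8*c + 15) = (c - 5)^2*(c - 3)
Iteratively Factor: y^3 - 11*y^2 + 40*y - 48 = (y - 3)*(y^2 - 8*y + 16) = (y - 4)*(y - 3)*(y - 4)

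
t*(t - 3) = t^2 - 3*t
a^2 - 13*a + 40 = (a - 8)*(a - 5)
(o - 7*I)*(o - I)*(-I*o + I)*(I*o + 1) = o^4 - o^3 - 9*I*o^3 - 15*o^2 + 9*I*o^2 + 15*o + 7*I*o - 7*I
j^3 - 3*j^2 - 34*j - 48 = (j - 8)*(j + 2)*(j + 3)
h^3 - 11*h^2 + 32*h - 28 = (h - 7)*(h - 2)^2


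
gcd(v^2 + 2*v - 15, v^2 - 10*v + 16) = 1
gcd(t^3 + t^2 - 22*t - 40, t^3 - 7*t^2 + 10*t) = t - 5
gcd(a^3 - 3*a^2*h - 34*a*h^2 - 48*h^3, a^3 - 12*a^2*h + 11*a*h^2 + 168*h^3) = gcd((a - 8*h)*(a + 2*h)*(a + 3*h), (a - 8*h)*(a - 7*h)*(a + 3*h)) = a^2 - 5*a*h - 24*h^2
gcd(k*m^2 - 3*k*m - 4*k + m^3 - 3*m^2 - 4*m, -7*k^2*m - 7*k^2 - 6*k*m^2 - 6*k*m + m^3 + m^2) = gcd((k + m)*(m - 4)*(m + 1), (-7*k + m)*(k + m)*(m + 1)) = k*m + k + m^2 + m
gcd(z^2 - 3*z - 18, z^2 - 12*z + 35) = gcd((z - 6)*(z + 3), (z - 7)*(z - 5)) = 1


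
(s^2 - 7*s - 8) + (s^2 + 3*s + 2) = 2*s^2 - 4*s - 6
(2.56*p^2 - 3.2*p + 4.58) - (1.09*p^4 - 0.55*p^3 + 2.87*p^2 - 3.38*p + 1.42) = -1.09*p^4 + 0.55*p^3 - 0.31*p^2 + 0.18*p + 3.16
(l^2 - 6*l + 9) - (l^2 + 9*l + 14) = -15*l - 5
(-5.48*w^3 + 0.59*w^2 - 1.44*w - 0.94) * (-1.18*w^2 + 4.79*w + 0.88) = 6.4664*w^5 - 26.9454*w^4 - 0.2971*w^3 - 5.2692*w^2 - 5.7698*w - 0.8272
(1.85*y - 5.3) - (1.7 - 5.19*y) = 7.04*y - 7.0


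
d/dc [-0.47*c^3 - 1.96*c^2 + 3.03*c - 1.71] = -1.41*c^2 - 3.92*c + 3.03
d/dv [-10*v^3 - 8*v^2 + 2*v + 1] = -30*v^2 - 16*v + 2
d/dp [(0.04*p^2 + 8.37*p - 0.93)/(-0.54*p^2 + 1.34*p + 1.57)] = (4.5734*p^2 - 0.8788*p + 14.3871)/(0.2916*p^4 - 1.4472*p^3 + 0.1*p^2 + 4.2076*p + 2.4649)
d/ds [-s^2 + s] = 1 - 2*s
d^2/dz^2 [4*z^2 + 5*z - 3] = 8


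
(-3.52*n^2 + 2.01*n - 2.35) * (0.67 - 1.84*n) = 6.4768*n^3 - 6.0568*n^2 + 5.6707*n - 1.5745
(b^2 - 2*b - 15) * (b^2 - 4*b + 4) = b^4 - 6*b^3 - 3*b^2 + 52*b - 60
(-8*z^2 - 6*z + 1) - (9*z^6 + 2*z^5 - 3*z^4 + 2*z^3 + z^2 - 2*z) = -9*z^6 - 2*z^5 + 3*z^4 - 2*z^3 - 9*z^2 - 4*z + 1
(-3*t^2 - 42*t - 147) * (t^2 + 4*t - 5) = -3*t^4 - 54*t^3 - 300*t^2 - 378*t + 735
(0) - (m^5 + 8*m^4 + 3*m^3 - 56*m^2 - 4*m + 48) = -m^5 - 8*m^4 - 3*m^3 + 56*m^2 + 4*m - 48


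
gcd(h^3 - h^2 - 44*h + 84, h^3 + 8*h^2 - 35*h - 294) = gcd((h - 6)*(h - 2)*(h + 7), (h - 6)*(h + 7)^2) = h^2 + h - 42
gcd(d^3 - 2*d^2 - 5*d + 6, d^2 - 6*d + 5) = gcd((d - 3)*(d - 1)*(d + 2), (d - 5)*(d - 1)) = d - 1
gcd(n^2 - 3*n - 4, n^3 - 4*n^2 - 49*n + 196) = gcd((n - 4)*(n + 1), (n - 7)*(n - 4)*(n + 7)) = n - 4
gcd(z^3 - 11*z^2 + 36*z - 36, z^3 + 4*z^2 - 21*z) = z - 3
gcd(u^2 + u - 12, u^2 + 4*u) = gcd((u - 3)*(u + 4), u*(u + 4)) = u + 4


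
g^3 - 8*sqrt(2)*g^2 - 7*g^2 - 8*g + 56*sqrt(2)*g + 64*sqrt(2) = (g - 8)*(g + 1)*(g - 8*sqrt(2))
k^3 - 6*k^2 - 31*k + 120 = (k - 8)*(k - 3)*(k + 5)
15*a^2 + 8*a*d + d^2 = (3*a + d)*(5*a + d)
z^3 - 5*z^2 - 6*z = z*(z - 6)*(z + 1)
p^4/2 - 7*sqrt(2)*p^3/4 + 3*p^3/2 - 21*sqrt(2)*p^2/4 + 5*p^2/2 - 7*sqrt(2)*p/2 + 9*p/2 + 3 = (p/2 + 1)*(p + 1)*(p - 3*sqrt(2))*(p - sqrt(2)/2)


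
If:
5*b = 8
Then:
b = 8/5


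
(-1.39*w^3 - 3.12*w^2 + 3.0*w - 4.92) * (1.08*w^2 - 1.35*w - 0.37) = -1.5012*w^5 - 1.4931*w^4 + 7.9663*w^3 - 8.2092*w^2 + 5.532*w + 1.8204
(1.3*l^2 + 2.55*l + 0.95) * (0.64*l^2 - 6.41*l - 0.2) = 0.832*l^4 - 6.701*l^3 - 15.9975*l^2 - 6.5995*l - 0.19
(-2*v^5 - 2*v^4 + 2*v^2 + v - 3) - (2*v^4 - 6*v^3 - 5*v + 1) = -2*v^5 - 4*v^4 + 6*v^3 + 2*v^2 + 6*v - 4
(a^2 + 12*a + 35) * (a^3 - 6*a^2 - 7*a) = a^5 + 6*a^4 - 44*a^3 - 294*a^2 - 245*a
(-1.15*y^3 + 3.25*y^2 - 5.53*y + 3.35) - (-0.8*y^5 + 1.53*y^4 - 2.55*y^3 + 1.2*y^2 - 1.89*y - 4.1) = 0.8*y^5 - 1.53*y^4 + 1.4*y^3 + 2.05*y^2 - 3.64*y + 7.45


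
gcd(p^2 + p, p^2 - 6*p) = p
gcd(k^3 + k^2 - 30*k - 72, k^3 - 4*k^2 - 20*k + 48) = k^2 - 2*k - 24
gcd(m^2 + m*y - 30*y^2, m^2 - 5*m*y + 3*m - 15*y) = -m + 5*y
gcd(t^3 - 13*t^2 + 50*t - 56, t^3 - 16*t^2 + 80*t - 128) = t - 4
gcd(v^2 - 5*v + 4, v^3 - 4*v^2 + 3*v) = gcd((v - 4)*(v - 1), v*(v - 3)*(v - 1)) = v - 1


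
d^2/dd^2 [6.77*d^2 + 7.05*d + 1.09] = 13.5400000000000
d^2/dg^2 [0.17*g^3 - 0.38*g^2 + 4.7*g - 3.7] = 1.02*g - 0.76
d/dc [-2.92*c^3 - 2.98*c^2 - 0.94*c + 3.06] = -8.76*c^2 - 5.96*c - 0.94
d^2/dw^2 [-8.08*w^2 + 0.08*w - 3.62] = -16.1600000000000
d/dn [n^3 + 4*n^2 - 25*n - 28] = 3*n^2 + 8*n - 25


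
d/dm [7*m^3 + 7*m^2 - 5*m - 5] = 21*m^2 + 14*m - 5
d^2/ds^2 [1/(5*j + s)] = 2/(5*j + s)^3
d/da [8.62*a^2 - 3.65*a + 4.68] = 17.24*a - 3.65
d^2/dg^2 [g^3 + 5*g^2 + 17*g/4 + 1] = 6*g + 10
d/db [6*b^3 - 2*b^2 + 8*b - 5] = 18*b^2 - 4*b + 8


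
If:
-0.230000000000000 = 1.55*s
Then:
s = -0.15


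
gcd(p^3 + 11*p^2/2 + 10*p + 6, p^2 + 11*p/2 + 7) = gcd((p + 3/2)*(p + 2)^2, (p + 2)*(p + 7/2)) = p + 2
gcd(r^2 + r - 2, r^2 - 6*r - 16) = r + 2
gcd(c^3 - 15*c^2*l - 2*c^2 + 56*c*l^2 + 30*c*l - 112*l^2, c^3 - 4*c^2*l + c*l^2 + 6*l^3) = 1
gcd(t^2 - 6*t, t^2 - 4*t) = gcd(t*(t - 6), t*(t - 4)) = t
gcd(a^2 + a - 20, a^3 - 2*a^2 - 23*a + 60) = a^2 + a - 20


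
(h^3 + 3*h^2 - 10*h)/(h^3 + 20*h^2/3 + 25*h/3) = 3*(h - 2)/(3*h + 5)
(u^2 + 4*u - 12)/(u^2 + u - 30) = (u - 2)/(u - 5)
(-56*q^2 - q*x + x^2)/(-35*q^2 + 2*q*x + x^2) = (-8*q + x)/(-5*q + x)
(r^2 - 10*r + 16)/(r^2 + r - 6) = (r - 8)/(r + 3)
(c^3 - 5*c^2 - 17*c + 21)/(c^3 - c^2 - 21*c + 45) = (c^3 - 5*c^2 - 17*c + 21)/(c^3 - c^2 - 21*c + 45)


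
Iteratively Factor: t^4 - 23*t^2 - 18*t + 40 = (t + 2)*(t^3 - 2*t^2 - 19*t + 20) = (t - 1)*(t + 2)*(t^2 - t - 20) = (t - 1)*(t + 2)*(t + 4)*(t - 5)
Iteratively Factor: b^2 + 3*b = (b)*(b + 3)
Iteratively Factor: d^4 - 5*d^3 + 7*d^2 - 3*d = (d)*(d^3 - 5*d^2 + 7*d - 3) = d*(d - 1)*(d^2 - 4*d + 3) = d*(d - 3)*(d - 1)*(d - 1)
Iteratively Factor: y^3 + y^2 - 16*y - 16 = (y + 4)*(y^2 - 3*y - 4) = (y + 1)*(y + 4)*(y - 4)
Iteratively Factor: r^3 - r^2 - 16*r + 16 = (r + 4)*(r^2 - 5*r + 4) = (r - 4)*(r + 4)*(r - 1)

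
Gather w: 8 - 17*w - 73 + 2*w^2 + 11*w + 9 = 2*w^2 - 6*w - 56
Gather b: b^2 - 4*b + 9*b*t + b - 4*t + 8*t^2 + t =b^2 + b*(9*t - 3) + 8*t^2 - 3*t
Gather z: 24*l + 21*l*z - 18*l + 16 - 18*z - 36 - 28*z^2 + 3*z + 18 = 6*l - 28*z^2 + z*(21*l - 15) - 2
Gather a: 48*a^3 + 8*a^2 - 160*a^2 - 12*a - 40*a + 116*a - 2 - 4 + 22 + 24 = 48*a^3 - 152*a^2 + 64*a + 40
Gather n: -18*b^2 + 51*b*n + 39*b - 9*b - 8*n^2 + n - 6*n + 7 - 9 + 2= -18*b^2 + 30*b - 8*n^2 + n*(51*b - 5)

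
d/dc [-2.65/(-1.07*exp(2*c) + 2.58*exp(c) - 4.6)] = (6.837 - 5.671*exp(c))*exp(c)/(1.07*exp(2*c) - 2.58*exp(c) + 4.6)^2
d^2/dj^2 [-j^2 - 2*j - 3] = -2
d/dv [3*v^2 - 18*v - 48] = 6*v - 18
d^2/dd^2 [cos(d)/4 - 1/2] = -cos(d)/4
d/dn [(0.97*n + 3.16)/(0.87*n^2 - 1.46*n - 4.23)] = (-0.8439*n^2 - 5.4984*n + 0.5105)/(0.7569*n^4 - 2.5404*n^3 - 5.2286*n^2 + 12.3516*n + 17.8929)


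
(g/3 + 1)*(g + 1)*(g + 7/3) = g^3/3 + 19*g^2/9 + 37*g/9 + 7/3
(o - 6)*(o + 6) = o^2 - 36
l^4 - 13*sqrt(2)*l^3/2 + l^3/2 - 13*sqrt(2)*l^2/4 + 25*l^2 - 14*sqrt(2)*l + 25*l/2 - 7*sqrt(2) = (l + 1/2)*(l - 7*sqrt(2)/2)*(l - 2*sqrt(2))*(l - sqrt(2))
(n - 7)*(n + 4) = n^2 - 3*n - 28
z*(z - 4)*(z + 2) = z^3 - 2*z^2 - 8*z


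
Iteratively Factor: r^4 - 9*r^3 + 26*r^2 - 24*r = (r - 4)*(r^3 - 5*r^2 + 6*r) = (r - 4)*(r - 3)*(r^2 - 2*r) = r*(r - 4)*(r - 3)*(r - 2)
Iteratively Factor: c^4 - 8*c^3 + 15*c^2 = (c - 3)*(c^3 - 5*c^2) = (c - 5)*(c - 3)*(c^2) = c*(c - 5)*(c - 3)*(c)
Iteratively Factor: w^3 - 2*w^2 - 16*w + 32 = (w + 4)*(w^2 - 6*w + 8) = (w - 2)*(w + 4)*(w - 4)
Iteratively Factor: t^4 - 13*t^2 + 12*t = (t + 4)*(t^3 - 4*t^2 + 3*t) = (t - 3)*(t + 4)*(t^2 - t) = t*(t - 3)*(t + 4)*(t - 1)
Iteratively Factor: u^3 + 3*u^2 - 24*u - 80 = (u - 5)*(u^2 + 8*u + 16) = (u - 5)*(u + 4)*(u + 4)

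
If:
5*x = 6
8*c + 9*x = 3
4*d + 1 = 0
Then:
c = -39/40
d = -1/4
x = 6/5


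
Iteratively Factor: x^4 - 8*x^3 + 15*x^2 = (x - 3)*(x^3 - 5*x^2) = x*(x - 3)*(x^2 - 5*x) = x*(x - 5)*(x - 3)*(x)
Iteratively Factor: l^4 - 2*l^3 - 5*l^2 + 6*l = (l + 2)*(l^3 - 4*l^2 + 3*l) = l*(l + 2)*(l^2 - 4*l + 3) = l*(l - 1)*(l + 2)*(l - 3)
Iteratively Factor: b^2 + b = (b)*(b + 1)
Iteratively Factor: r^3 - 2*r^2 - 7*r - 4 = (r + 1)*(r^2 - 3*r - 4) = (r - 4)*(r + 1)*(r + 1)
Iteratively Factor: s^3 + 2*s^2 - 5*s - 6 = (s - 2)*(s^2 + 4*s + 3) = (s - 2)*(s + 1)*(s + 3)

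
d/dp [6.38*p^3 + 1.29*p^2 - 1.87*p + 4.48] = 19.14*p^2 + 2.58*p - 1.87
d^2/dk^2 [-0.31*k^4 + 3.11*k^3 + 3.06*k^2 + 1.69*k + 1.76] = -3.72*k^2 + 18.66*k + 6.12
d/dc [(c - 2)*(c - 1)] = 2*c - 3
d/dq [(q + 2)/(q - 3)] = -5/(q - 3)^2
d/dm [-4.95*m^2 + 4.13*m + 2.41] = 4.13 - 9.9*m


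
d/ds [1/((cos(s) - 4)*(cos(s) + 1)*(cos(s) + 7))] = (-3*sin(s)^2 + 8*cos(s) - 22)*sin(s)/((cos(s) - 4)^2*(cos(s) + 1)^2*(cos(s) + 7)^2)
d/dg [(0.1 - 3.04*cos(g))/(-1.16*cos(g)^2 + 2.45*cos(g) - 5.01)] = (3.5264*cos(g)^2 - 0.232*cos(g) - 14.9854)*sin(g)/(1.3456*cos(g)^4 - 5.684*cos(g)^3 + 17.6257*cos(g)^2 - 24.549*cos(g) + 25.1001)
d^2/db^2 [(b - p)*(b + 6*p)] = 2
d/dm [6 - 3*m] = -3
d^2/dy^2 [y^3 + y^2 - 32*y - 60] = 6*y + 2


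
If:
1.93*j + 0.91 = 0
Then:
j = -0.47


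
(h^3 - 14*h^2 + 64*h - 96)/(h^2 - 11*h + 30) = (h^2 - 8*h + 16)/(h - 5)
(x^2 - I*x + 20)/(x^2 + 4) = (x^2 - I*x + 20)/(x^2 + 4)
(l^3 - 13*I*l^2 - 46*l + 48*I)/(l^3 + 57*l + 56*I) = (l^2 - 5*I*l - 6)/(l^2 + 8*I*l - 7)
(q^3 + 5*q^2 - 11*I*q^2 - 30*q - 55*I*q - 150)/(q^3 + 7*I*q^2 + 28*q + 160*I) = (q^2 + q*(5 - 6*I) - 30*I)/(q^2 + 12*I*q - 32)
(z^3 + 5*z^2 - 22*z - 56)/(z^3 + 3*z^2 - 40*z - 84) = (z - 4)/(z - 6)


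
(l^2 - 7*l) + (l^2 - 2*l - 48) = 2*l^2 - 9*l - 48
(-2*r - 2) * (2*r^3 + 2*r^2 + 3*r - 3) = -4*r^4 - 8*r^3 - 10*r^2 + 6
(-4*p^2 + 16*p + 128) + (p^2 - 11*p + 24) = -3*p^2 + 5*p + 152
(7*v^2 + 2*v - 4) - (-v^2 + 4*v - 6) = 8*v^2 - 2*v + 2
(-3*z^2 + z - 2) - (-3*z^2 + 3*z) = -2*z - 2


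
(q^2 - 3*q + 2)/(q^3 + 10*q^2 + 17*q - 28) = (q - 2)/(q^2 + 11*q + 28)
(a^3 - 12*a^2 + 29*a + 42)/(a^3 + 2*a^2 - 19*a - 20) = (a^2 - 13*a + 42)/(a^2 + a - 20)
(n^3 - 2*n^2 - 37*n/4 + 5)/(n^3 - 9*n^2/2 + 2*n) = (n + 5/2)/n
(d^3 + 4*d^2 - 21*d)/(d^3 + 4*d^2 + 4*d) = (d^2 + 4*d - 21)/(d^2 + 4*d + 4)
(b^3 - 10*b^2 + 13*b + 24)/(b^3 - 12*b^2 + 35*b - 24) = (b + 1)/(b - 1)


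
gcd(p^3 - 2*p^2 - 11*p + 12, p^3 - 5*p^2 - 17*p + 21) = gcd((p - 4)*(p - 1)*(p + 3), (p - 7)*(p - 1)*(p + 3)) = p^2 + 2*p - 3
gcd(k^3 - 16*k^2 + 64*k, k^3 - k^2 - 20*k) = k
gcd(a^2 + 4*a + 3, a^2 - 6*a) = 1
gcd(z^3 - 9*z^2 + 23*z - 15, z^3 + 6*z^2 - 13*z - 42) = z - 3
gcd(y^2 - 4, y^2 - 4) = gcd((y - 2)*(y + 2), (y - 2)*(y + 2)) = y^2 - 4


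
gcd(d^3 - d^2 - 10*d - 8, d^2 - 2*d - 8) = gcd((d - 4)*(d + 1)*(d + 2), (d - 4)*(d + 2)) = d^2 - 2*d - 8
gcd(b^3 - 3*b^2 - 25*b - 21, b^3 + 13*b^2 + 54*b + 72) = b + 3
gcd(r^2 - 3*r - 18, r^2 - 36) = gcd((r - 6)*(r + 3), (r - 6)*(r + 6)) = r - 6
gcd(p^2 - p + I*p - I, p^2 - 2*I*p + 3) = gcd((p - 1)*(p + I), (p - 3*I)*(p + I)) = p + I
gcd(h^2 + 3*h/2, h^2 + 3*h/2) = h^2 + 3*h/2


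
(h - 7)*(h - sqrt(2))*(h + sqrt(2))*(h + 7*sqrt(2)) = h^4 - 7*h^3 + 7*sqrt(2)*h^3 - 49*sqrt(2)*h^2 - 2*h^2 - 14*sqrt(2)*h + 14*h + 98*sqrt(2)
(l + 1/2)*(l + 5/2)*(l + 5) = l^3 + 8*l^2 + 65*l/4 + 25/4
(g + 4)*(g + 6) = g^2 + 10*g + 24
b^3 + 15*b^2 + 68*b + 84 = (b + 2)*(b + 6)*(b + 7)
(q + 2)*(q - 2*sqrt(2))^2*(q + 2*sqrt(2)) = q^4 - 2*sqrt(2)*q^3 + 2*q^3 - 8*q^2 - 4*sqrt(2)*q^2 - 16*q + 16*sqrt(2)*q + 32*sqrt(2)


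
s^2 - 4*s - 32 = (s - 8)*(s + 4)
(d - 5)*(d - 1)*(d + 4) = d^3 - 2*d^2 - 19*d + 20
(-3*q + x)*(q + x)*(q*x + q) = -3*q^3*x - 3*q^3 - 2*q^2*x^2 - 2*q^2*x + q*x^3 + q*x^2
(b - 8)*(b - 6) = b^2 - 14*b + 48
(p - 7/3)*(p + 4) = p^2 + 5*p/3 - 28/3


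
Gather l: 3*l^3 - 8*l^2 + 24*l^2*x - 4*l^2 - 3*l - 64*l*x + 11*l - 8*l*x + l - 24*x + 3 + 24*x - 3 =3*l^3 + l^2*(24*x - 12) + l*(9 - 72*x)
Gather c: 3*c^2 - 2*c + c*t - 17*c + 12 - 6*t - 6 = 3*c^2 + c*(t - 19) - 6*t + 6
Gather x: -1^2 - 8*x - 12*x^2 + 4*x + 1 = -12*x^2 - 4*x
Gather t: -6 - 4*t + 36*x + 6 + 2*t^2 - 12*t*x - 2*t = 2*t^2 + t*(-12*x - 6) + 36*x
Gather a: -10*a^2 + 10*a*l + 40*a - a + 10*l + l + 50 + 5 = -10*a^2 + a*(10*l + 39) + 11*l + 55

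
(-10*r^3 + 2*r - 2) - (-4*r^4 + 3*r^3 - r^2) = 4*r^4 - 13*r^3 + r^2 + 2*r - 2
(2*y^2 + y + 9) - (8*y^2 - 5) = -6*y^2 + y + 14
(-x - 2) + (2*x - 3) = x - 5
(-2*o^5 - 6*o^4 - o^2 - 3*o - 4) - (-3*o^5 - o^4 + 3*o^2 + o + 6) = o^5 - 5*o^4 - 4*o^2 - 4*o - 10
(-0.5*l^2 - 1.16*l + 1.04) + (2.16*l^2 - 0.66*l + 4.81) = 1.66*l^2 - 1.82*l + 5.85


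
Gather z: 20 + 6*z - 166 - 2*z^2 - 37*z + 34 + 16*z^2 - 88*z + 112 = 14*z^2 - 119*z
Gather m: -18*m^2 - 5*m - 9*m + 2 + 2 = -18*m^2 - 14*m + 4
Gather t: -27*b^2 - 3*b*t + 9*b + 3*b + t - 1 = -27*b^2 + 12*b + t*(1 - 3*b) - 1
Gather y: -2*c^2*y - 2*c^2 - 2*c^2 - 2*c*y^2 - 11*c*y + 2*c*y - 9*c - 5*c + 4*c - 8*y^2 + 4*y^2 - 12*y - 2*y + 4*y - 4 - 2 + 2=-4*c^2 - 10*c + y^2*(-2*c - 4) + y*(-2*c^2 - 9*c - 10) - 4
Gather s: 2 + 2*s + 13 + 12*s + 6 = 14*s + 21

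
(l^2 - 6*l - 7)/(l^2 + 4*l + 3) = (l - 7)/(l + 3)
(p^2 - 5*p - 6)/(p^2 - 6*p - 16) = (-p^2 + 5*p + 6)/(-p^2 + 6*p + 16)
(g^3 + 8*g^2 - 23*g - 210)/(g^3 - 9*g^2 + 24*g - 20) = (g^2 + 13*g + 42)/(g^2 - 4*g + 4)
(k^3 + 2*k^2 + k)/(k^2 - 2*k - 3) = k*(k + 1)/(k - 3)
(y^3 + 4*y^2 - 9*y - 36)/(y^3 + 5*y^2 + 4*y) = (y^2 - 9)/(y*(y + 1))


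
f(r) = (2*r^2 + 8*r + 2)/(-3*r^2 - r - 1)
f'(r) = (4*r + 8)/(-3*r^2 - r - 1) + (6*r + 1)*(2*r^2 + 8*r + 2)/(-3*r^2 - r - 1)^2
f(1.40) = -2.07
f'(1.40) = 0.70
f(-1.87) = 0.62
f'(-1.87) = 0.60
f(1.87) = -1.79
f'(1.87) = 0.48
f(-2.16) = 0.46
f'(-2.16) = 0.48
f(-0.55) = 1.32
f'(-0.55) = -2.03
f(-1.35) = 1.01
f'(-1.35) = 0.89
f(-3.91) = -0.03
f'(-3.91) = 0.16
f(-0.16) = -0.84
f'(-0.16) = -7.99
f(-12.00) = -0.46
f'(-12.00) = 0.02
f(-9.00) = -0.39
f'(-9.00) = 0.03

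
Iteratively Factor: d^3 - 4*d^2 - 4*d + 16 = (d + 2)*(d^2 - 6*d + 8) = (d - 4)*(d + 2)*(d - 2)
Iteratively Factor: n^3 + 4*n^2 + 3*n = (n + 1)*(n^2 + 3*n) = (n + 1)*(n + 3)*(n)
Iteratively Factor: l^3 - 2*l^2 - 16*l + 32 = (l - 4)*(l^2 + 2*l - 8) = (l - 4)*(l + 4)*(l - 2)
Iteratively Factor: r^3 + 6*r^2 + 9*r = (r + 3)*(r^2 + 3*r) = (r + 3)^2*(r)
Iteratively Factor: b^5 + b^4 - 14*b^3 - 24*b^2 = (b + 3)*(b^4 - 2*b^3 - 8*b^2) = b*(b + 3)*(b^3 - 2*b^2 - 8*b) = b^2*(b + 3)*(b^2 - 2*b - 8) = b^2*(b + 2)*(b + 3)*(b - 4)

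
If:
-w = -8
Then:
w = 8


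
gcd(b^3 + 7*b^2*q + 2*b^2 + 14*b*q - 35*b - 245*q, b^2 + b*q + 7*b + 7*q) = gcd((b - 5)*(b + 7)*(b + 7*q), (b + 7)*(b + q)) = b + 7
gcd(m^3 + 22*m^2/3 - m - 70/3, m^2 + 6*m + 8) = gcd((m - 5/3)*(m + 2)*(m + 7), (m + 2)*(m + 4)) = m + 2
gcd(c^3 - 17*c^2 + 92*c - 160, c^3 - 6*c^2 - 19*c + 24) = c - 8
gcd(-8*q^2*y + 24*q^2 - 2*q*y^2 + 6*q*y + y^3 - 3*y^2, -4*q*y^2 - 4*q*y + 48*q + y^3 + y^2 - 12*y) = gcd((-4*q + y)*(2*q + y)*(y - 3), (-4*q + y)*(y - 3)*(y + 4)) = -4*q*y + 12*q + y^2 - 3*y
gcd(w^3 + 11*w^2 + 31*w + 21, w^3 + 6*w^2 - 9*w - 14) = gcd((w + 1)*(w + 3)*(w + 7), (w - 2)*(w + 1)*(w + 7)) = w^2 + 8*w + 7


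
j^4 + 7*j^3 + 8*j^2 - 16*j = j*(j - 1)*(j + 4)^2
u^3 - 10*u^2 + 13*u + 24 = (u - 8)*(u - 3)*(u + 1)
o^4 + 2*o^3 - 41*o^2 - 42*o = o*(o - 6)*(o + 1)*(o + 7)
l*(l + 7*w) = l^2 + 7*l*w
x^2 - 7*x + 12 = (x - 4)*(x - 3)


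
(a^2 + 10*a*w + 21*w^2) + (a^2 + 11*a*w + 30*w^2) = 2*a^2 + 21*a*w + 51*w^2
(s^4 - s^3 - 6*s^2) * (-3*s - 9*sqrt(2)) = -3*s^5 - 9*sqrt(2)*s^4 + 3*s^4 + 9*sqrt(2)*s^3 + 18*s^3 + 54*sqrt(2)*s^2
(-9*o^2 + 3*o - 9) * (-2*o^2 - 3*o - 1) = 18*o^4 + 21*o^3 + 18*o^2 + 24*o + 9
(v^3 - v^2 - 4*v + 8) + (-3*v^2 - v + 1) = v^3 - 4*v^2 - 5*v + 9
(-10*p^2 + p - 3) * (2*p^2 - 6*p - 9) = -20*p^4 + 62*p^3 + 78*p^2 + 9*p + 27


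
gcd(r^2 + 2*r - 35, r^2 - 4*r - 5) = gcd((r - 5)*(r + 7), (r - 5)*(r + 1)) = r - 5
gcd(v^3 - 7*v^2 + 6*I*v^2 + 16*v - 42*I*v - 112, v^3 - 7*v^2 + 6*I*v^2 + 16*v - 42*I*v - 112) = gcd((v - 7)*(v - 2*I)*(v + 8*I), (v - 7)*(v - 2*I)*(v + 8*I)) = v^3 + v^2*(-7 + 6*I) + v*(16 - 42*I) - 112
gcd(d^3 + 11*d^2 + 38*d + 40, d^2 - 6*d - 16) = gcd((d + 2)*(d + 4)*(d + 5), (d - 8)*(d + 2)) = d + 2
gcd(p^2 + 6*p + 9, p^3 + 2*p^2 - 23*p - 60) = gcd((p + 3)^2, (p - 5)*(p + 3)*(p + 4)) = p + 3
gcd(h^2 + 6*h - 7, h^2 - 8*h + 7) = h - 1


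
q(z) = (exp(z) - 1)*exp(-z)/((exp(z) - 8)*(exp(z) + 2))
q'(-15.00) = -204313.59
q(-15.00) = 204313.50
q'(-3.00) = -1.25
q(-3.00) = 1.17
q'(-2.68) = -0.91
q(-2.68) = 0.83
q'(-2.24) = -0.58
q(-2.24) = 0.50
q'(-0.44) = -0.08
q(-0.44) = 0.03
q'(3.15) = -0.01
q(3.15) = 0.00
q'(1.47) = -0.03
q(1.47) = -0.03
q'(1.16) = -0.01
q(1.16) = -0.03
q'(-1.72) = -0.34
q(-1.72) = 0.27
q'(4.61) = -0.00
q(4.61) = 0.00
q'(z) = -(exp(z) - 1)*exp(-z)/((exp(z) - 8)*(exp(z) + 2)) - (exp(z) - 1)/((exp(z) - 8)*(exp(z) + 2)^2) + 1/((exp(z) - 8)*(exp(z) + 2)) - (exp(z) - 1)/((exp(z) - 8)^2*(exp(z) + 2)) = (-2*exp(3*z) + 9*exp(2*z) - 12*exp(z) - 16)*exp(-z)/(exp(4*z) - 12*exp(3*z) + 4*exp(2*z) + 192*exp(z) + 256)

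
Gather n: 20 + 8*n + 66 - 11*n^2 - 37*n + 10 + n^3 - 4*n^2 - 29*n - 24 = n^3 - 15*n^2 - 58*n + 72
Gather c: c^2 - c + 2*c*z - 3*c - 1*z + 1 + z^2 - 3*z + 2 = c^2 + c*(2*z - 4) + z^2 - 4*z + 3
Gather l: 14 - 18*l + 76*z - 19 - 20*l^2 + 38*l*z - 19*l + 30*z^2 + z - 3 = -20*l^2 + l*(38*z - 37) + 30*z^2 + 77*z - 8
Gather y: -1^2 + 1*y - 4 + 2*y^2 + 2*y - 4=2*y^2 + 3*y - 9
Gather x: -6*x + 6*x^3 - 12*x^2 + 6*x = 6*x^3 - 12*x^2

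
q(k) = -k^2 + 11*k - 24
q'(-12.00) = 35.00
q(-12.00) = -300.00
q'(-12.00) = 35.00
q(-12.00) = -300.00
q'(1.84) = 7.32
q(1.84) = -7.15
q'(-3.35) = 17.70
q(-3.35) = -72.07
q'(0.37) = 10.26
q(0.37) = -20.07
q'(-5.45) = 21.90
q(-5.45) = -113.65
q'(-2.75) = 16.50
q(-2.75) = -61.81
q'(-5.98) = 22.96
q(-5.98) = -125.54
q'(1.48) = 8.04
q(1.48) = -9.91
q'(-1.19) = 13.38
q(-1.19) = -38.51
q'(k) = 11 - 2*k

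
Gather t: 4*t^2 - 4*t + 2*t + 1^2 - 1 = 4*t^2 - 2*t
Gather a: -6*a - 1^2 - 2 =-6*a - 3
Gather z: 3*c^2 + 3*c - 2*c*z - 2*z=3*c^2 + 3*c + z*(-2*c - 2)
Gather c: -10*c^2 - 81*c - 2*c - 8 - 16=-10*c^2 - 83*c - 24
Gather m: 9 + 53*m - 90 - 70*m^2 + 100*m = -70*m^2 + 153*m - 81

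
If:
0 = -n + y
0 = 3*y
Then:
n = 0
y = 0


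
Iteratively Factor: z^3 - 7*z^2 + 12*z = (z - 3)*(z^2 - 4*z) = z*(z - 3)*(z - 4)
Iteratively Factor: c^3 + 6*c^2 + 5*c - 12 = (c - 1)*(c^2 + 7*c + 12) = (c - 1)*(c + 4)*(c + 3)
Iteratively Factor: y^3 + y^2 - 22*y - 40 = (y - 5)*(y^2 + 6*y + 8) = (y - 5)*(y + 2)*(y + 4)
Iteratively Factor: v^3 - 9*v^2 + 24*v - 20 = (v - 5)*(v^2 - 4*v + 4) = (v - 5)*(v - 2)*(v - 2)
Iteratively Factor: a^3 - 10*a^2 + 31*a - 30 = (a - 2)*(a^2 - 8*a + 15) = (a - 5)*(a - 2)*(a - 3)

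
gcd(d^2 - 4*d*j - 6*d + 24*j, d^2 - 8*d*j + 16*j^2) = d - 4*j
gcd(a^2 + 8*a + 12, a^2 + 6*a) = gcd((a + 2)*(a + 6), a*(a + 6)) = a + 6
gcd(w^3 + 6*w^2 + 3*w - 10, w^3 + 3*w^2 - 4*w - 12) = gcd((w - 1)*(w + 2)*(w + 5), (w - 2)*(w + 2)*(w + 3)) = w + 2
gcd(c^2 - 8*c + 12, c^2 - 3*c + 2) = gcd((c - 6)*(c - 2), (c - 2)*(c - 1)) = c - 2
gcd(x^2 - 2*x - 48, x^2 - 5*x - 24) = x - 8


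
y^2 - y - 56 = (y - 8)*(y + 7)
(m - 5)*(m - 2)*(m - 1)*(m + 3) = m^4 - 5*m^3 - 7*m^2 + 41*m - 30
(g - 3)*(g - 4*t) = g^2 - 4*g*t - 3*g + 12*t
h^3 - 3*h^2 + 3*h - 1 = (h - 1)^3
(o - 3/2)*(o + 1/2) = o^2 - o - 3/4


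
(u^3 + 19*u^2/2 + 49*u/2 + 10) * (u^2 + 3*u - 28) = u^5 + 25*u^4/2 + 25*u^3 - 365*u^2/2 - 656*u - 280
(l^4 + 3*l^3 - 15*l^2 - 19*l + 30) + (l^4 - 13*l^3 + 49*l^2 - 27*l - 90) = 2*l^4 - 10*l^3 + 34*l^2 - 46*l - 60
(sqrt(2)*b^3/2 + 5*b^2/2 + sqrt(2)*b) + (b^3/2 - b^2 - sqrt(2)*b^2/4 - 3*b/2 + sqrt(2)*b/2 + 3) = b^3/2 + sqrt(2)*b^3/2 - sqrt(2)*b^2/4 + 3*b^2/2 - 3*b/2 + 3*sqrt(2)*b/2 + 3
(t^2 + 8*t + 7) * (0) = 0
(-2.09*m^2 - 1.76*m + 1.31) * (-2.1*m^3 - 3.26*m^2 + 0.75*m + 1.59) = 4.389*m^5 + 10.5094*m^4 + 1.4191*m^3 - 8.9137*m^2 - 1.8159*m + 2.0829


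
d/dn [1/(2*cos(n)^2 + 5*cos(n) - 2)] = (4*cos(n) + 5)*sin(n)/(5*cos(n) + cos(2*n) - 1)^2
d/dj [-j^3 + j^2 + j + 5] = -3*j^2 + 2*j + 1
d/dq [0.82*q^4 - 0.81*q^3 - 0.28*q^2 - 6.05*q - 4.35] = 3.28*q^3 - 2.43*q^2 - 0.56*q - 6.05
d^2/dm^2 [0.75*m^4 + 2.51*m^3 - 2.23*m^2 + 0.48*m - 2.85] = 9.0*m^2 + 15.06*m - 4.46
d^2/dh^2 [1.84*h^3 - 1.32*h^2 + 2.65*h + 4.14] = 11.04*h - 2.64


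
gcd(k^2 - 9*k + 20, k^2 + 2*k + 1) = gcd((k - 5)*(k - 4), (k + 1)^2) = 1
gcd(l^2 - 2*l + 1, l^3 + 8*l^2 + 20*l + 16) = 1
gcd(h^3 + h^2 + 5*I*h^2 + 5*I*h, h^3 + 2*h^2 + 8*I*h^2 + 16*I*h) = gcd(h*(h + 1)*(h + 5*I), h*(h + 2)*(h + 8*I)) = h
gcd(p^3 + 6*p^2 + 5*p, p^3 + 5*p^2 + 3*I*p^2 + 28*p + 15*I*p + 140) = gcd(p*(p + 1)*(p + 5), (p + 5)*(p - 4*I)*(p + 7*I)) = p + 5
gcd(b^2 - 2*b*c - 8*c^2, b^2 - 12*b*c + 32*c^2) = b - 4*c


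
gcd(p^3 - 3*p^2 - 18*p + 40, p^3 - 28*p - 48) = p + 4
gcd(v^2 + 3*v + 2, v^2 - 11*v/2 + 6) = 1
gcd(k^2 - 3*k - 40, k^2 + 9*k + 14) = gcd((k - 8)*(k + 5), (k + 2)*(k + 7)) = 1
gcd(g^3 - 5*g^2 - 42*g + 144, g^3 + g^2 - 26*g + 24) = g + 6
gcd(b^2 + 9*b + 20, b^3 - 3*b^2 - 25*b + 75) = b + 5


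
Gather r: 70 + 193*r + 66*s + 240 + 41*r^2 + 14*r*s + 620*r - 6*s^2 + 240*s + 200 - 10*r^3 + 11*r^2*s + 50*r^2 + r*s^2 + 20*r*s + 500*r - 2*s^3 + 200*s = -10*r^3 + r^2*(11*s + 91) + r*(s^2 + 34*s + 1313) - 2*s^3 - 6*s^2 + 506*s + 510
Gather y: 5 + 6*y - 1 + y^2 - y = y^2 + 5*y + 4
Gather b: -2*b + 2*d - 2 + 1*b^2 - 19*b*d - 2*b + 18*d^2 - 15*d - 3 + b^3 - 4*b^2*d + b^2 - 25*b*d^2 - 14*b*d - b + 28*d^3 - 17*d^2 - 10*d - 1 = b^3 + b^2*(2 - 4*d) + b*(-25*d^2 - 33*d - 5) + 28*d^3 + d^2 - 23*d - 6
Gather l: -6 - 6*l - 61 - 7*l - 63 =-13*l - 130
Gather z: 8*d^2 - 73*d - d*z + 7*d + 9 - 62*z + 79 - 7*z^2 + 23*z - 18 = 8*d^2 - 66*d - 7*z^2 + z*(-d - 39) + 70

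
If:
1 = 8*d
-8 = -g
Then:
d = 1/8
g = 8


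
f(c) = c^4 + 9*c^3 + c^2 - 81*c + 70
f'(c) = 4*c^3 + 27*c^2 + 2*c - 81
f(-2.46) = 177.95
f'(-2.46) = 17.93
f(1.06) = -2.75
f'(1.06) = -43.78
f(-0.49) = 108.93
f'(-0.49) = -75.97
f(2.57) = 64.83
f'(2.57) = 170.37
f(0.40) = 38.36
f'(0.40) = -75.62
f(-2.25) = 180.43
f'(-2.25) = 5.62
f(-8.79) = 716.63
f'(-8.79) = -729.06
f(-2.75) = 170.33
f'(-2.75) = 34.50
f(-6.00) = -56.00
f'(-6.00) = 15.00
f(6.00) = 2860.00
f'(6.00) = 1767.00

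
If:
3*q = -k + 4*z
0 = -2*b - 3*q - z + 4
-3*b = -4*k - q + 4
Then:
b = 56/13 - 59*z/13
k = 60/13 - 53*z/13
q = 35*z/13 - 20/13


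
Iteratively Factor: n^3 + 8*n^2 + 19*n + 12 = (n + 4)*(n^2 + 4*n + 3) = (n + 1)*(n + 4)*(n + 3)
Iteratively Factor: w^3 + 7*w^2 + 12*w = (w)*(w^2 + 7*w + 12) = w*(w + 4)*(w + 3)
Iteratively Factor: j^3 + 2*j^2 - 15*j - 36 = (j + 3)*(j^2 - j - 12) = (j + 3)^2*(j - 4)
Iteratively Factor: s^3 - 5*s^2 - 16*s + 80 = (s + 4)*(s^2 - 9*s + 20) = (s - 5)*(s + 4)*(s - 4)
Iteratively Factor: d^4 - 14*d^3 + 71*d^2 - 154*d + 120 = (d - 4)*(d^3 - 10*d^2 + 31*d - 30) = (d - 4)*(d - 3)*(d^2 - 7*d + 10) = (d - 4)*(d - 3)*(d - 2)*(d - 5)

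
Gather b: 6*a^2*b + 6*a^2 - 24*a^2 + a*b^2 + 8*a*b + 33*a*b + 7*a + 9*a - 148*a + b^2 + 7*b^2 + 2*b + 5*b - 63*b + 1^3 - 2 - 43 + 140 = -18*a^2 - 132*a + b^2*(a + 8) + b*(6*a^2 + 41*a - 56) + 96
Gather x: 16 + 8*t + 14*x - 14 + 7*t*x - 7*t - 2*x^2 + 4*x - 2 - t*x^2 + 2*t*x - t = x^2*(-t - 2) + x*(9*t + 18)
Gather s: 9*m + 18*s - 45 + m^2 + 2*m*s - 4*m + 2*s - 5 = m^2 + 5*m + s*(2*m + 20) - 50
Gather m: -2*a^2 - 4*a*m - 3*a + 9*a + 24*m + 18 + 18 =-2*a^2 + 6*a + m*(24 - 4*a) + 36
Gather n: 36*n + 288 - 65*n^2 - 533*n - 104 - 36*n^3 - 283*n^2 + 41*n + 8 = -36*n^3 - 348*n^2 - 456*n + 192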